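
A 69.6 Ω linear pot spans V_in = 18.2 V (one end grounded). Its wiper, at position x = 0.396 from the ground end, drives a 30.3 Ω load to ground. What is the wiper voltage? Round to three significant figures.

The pot divides into 42.04 Ω above the wiper and 27.56 Ω below.
(x·R_p) ‖ R_L = 14.43 Ω.
V_out = 18.2 × 14.43/(42.04 + 14.43) = 4.652 V.

V_out ≈ 4.65 V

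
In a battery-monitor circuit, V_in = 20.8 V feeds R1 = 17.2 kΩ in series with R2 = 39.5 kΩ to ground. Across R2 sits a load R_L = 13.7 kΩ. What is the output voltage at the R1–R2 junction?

First combine the lower leg with the load: R2 ‖ R_L = 10.17 kΩ.
Then V_out = V_in · R2'/(R1 + R2') = 20.8 × 10.17/27.37 = 7.730 V.
(Unloaded it would be 14.5 V; the load pulls it down.)

V_out ≈ 7.73 V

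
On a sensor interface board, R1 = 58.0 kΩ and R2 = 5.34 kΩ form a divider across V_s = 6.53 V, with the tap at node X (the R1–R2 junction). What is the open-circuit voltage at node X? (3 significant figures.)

Open-circuit (no load on X): V_th = V_s · R2/(R1 + R2) = 6.53 × 5.34/(58.00 + 5.34) = 0.5505 V.

V_th ≈ 0.551 V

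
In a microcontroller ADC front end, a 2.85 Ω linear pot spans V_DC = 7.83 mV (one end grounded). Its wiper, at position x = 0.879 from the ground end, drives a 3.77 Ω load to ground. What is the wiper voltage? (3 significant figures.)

V_out ≈ 6.37 mV

Lower segment x·R_p = 2.505 Ω; upper segment (1−x)·R_p = 0.3448 Ω.
R_L loads the lower segment: effective lower R = 1.505 Ω.
Loaded-divider output: V_out = 7.83 × 0.8136 = 6.370 mV.
(Unloaded: V_out = x·V_DC = 6.88 mV.)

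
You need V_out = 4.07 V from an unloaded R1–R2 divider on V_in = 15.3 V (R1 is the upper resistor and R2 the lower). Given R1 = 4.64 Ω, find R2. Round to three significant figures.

Required fraction k = V_out/V_in = 0.2660.
So R2 = R1 · V_out/(V_in − V_out) = 4.64 × 4.07/(15.3 − 4.07) = 4.64 × 0.3624 = 1.682 Ω.

R2 ≈ 1.68 Ω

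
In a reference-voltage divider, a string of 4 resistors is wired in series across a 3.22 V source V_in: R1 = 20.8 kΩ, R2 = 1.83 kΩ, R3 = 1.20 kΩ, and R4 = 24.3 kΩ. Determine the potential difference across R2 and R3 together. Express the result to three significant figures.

V ≈ 0.203 V

Total series resistance ΣR = 20.8 + 1.83 + 1.20 + 24.3 = 48.13 kΩ.
R_{R2..R3} = 1.83 + 1.20 = 3.030 kΩ.
Voltage divider: V = V_in · (3.030 / 48.13) = 3.22 × 0.06295 = 0.2027 V.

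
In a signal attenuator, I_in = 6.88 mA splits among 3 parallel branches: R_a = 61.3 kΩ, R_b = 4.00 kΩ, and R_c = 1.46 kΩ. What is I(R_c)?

Conductances: ΣG = 1/61.3 + 1/4.00 + 1/1.46 = 0.9512 (1/kΩ).
R_c takes the fraction G_k/ΣG = 0.6849/0.9512 = 0.7200, so I = 6.88 × 0.7200 = 4.954 mA.

I ≈ 4.95 mA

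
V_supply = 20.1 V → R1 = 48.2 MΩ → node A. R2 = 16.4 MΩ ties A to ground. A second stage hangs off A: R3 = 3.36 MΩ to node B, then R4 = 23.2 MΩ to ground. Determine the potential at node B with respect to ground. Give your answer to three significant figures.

V_B ≈ 3.05 V

The second stage (R3 + R4 = 26.56 MΩ) loads node A in parallel with R2.
R2 ‖ (R3+R4) = 10.14 MΩ.
So V_A = 20.1 × 0.1738 = 3.493 V.
Stage 2 is unloaded, so V_B = V_A · R4/(R3+R4) = 3.493 × 23.2/26.56 = 3.051 V.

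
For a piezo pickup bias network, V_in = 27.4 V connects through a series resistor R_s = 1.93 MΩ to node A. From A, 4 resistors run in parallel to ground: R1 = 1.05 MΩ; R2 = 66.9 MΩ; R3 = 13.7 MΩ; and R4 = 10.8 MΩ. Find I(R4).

I ≈ 0.796 µA

Equivalent of the parallel group: R_p = 0.8827 MΩ.
V_A by voltage divider: V_A = 27.4 × 0.8827/(1.93 + 0.8827) = 8.599 V.
I(R4) = V_A / R4 = 8.599/10.8 = 0.7962 µA.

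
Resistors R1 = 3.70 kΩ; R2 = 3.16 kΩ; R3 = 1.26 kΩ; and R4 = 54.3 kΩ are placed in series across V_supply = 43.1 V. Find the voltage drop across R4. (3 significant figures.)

V ≈ 37.5 V

ΣR = 3.70 + 3.16 + 1.26 + 54.3 = 62.42 kΩ.
By the voltage-divider rule, V = 43.1 × 54.30/62.42 = 37.49 V.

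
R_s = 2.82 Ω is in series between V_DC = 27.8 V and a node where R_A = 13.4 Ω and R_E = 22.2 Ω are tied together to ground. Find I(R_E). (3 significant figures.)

I ≈ 0.936 A

Combine the parallel branches: R_p = (1/13.4 + 1/22.2)⁻¹ = 8.356 Ω.
V_A by voltage divider: V_A = 27.8 × 8.356/(2.82 + 8.356) = 20.79 V.
Branch current I = V_A/R_E = 20.79/22.2 = 0.9363 A.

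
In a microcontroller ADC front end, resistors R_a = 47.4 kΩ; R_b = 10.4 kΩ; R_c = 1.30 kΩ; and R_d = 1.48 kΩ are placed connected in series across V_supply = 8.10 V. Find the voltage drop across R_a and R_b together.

ΣR = 47.4 + 10.4 + 1.30 + 1.48 = 60.58 kΩ.
R_{R_a..R_b} = 47.4 + 10.4 = 57.80 kΩ.
Voltage divider: V = V_supply · (57.80 / 60.58) = 8.10 × 0.9541 = 7.728 V.

V ≈ 7.73 V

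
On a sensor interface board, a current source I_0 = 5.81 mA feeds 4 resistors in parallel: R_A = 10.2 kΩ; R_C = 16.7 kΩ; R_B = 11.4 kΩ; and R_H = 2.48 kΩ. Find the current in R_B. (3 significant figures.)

Total conductance ΣG = 1/10.2 + 1/16.7 + 1/11.4 + 1/2.48 = 0.6489 (units of 1/kΩ).
By the current-divider rule, I = I_0 · G_k/ΣG = 5.81 × 0.1352 = 0.7854 mA.

I ≈ 0.785 mA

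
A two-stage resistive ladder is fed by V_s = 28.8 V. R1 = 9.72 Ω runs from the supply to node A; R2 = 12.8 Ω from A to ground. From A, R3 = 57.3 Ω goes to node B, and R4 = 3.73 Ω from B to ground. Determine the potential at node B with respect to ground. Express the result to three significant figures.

Looking into the second stage from A: R3 + R4 = 61.03 Ω appears in parallel with R2.
R2 ‖ (R3+R4) = 10.58 Ω.
V_A = 28.8 × 10.58/(9.72 + 10.58) = 15.01 V.
Then the unloaded second divider: V_B = V_A × R4/(R3+R4) = 15.01 × 0.06112 = 0.9174 V.

V_B ≈ 0.917 V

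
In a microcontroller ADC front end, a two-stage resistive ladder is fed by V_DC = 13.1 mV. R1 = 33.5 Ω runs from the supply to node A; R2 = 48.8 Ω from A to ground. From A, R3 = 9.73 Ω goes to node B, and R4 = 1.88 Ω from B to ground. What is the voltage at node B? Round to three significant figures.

Node A sees R2 in parallel with the series input of stage 2, R3 + R4 = 11.61 Ω.
Effective lower resistance at A: R2 ‖ 11.61 = 9.379 Ω.
First divider: V_A = V_DC · 9.379/(33.5 + 9.379) = 2.865 mV.
V_B = V_A × 0.1619 = 0.4640 mV.

V_B ≈ 0.464 mV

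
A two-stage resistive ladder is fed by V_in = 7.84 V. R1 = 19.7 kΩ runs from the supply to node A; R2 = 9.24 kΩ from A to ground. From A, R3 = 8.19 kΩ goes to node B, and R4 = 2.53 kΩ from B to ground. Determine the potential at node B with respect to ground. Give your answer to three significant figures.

Node A sees R2 in parallel with the series input of stage 2, R3 + R4 = 10.72 kΩ.
Effective lower resistance at A: R2 ‖ 10.72 = 4.963 kΩ.
So V_A = 7.84 × 0.2012 = 1.578 V.
Stage 2 is unloaded, so V_B = V_A · R4/(R3+R4) = 1.578 × 2.53/10.72 = 0.3723 V.

V_B ≈ 0.372 V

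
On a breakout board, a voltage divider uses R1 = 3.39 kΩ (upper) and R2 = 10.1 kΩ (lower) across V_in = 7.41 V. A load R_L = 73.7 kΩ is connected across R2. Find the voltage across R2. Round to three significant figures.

R2 ‖ R_L = (10.1 × 73.7)/(10.1 + 73.7) = 8.883 kΩ.
Now apply the divider: V_out = 7.41 × 0.7238 = 5.363 V.
(Unloaded it would be 5.55 V; the load pulls it down.)

V_out ≈ 5.36 V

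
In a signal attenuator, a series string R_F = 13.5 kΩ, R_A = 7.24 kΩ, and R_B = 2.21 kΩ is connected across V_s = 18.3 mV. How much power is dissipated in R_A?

The common current is I = 18.3/22.95 = 0.7974 µA.
V(R_A) = I·R = 5.773 mV; P = V·I = 5.773 × 0.7974 = 4.603 nW.

P ≈ 4.60 nW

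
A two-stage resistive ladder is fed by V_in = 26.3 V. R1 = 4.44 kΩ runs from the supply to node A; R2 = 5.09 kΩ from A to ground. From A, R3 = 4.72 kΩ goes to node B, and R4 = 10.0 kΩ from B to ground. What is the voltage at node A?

The second stage (R3 + R4 = 14.72 kΩ) loads node A in parallel with R2.
Effective lower resistance at A: R2 ‖ 14.72 = 3.782 kΩ.
First divider: V_A = V_in · 3.782/(4.44 + 3.782) = 12.10 V.

V_A ≈ 12.1 V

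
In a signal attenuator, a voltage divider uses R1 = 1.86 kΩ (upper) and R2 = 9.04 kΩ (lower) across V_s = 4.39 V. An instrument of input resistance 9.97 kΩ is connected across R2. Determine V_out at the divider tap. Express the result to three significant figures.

The load sits in parallel with R2, giving an effective lower resistance R2' = R2·R_L/(R2+R_L) = 4.741 kΩ.
Then V_out = V_s · R2'/(R1 + R2') = 4.39 × 4.741/6.601 = 3.153 V.
(Unloaded it would be 3.64 V; the load pulls it down.)

V_out ≈ 3.15 V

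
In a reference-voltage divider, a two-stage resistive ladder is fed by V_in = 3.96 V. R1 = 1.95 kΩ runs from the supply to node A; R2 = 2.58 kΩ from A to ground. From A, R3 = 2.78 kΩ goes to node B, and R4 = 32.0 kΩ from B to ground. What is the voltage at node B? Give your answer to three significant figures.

V_B ≈ 2.01 V

Looking into the second stage from A: R3 + R4 = 34.78 kΩ appears in parallel with R2.
R2 ‖ (R3+R4) = 2.402 kΩ.
V_A = 3.96 × 2.402/(1.95 + 2.402) = 2.186 V.
V_B = V_A × 0.9201 = 2.011 V.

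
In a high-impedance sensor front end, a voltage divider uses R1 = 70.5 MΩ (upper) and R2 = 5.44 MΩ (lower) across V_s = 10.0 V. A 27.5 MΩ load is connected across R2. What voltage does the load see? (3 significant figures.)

The load sits in parallel with R2, giving an effective lower resistance R2' = R2·R_L/(R2+R_L) = 4.542 MΩ.
Then V_out = V_s · R2'/(R1 + R2') = 10.0 × 4.542/75.04 = 0.6052 V.
(Unloaded it would be 0.716 V; the load pulls it down.)

V_out ≈ 0.605 V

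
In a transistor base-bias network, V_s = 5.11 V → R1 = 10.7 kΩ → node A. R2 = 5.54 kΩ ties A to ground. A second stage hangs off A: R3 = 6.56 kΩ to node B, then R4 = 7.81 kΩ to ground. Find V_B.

V_B ≈ 0.756 V

Looking into the second stage from A: R3 + R4 = 14.37 kΩ appears in parallel with R2.
R2 ‖ (R3+R4) = 3.998 kΩ.
First divider: V_A = V_s · 3.998/(10.7 + 3.998) = 1.390 V.
Stage 2 is unloaded, so V_B = V_A · R4/(R3+R4) = 1.390 × 7.81/14.37 = 0.7555 V.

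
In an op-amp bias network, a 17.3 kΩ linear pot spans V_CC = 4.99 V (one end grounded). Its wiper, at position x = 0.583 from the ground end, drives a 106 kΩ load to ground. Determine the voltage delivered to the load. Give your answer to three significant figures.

Split the track: R_lower = x·R_p = 10.09 kΩ, R_upper = (1−x)·R_p = 7.214 kΩ.
R_L loads the lower segment: effective lower R = 9.210 kΩ.
Then V_out = V_CC · 9.210/(7.214 + 9.210) = 2.798 V.

V_out ≈ 2.80 V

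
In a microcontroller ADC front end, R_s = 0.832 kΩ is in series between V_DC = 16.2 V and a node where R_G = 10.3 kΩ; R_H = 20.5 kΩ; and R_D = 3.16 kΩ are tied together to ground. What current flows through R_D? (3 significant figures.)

I ≈ 3.70 mA

Parallel bank: R_p = 1/(1/10.3 + 1/20.5 + 1/3.16) = 2.163 kΩ.
V_A by voltage divider: V_A = 16.2 × 2.163/(0.832 + 2.163) = 11.70 V.
Branch current I = V_A/R_D = 11.70/3.16 = 3.702 mA.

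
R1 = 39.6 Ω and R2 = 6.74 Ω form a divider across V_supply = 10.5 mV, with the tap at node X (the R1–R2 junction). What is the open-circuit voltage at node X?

V_th is the unloaded tap voltage: V_supply · R2/(R1+R2) = 10.5 × 0.1454 = 1.527 mV.

V_th ≈ 1.53 mV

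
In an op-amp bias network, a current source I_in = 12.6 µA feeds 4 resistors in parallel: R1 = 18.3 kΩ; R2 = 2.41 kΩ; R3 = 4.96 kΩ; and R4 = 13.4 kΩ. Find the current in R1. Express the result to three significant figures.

I ≈ 0.923 µA

Conductances: ΣG = 1/18.3 + 1/2.41 + 1/4.96 + 1/13.4 = 0.7458 (1/kΩ).
By the current-divider rule, I = I_in · G_k/ΣG = 12.6 × 0.07327 = 0.9232 µA.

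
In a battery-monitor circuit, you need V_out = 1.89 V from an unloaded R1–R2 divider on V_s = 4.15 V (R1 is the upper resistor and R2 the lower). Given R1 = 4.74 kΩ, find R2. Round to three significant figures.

The divider ratio is R2/(R1+R2) = 1.89/4.15 = 0.4554.
So R2 = R1 · V_out/(V_s − V_out) = 4.74 × 1.89/(4.15 − 1.89) = 4.74 × 0.8363 = 3.964 kΩ.

R2 ≈ 3.96 kΩ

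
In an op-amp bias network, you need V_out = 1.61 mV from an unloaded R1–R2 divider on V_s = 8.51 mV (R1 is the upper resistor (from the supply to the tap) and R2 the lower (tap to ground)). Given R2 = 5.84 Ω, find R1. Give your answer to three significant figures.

R1 ≈ 25.0 Ω

Required fraction k = V_out/V_s = 0.1892.
So R1 = R2 · (V_s/V_out − 1) = 5.84 × (8.51/1.61 − 1) = 5.84 × 4.286 = 25.03 Ω.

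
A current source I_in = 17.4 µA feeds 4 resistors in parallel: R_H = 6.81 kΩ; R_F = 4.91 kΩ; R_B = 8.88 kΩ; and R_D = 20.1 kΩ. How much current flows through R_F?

I ≈ 6.91 µA

Conductances: ΣG = 1/6.81 + 1/4.91 + 1/8.88 + 1/20.1 = 0.5129 (1/kΩ).
By the current-divider rule, I = I_in · G_k/ΣG = 17.4 × 0.3971 = 6.910 µA.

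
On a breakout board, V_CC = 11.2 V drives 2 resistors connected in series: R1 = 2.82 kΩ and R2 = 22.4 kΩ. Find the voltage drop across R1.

V ≈ 1.25 V

Total series resistance ΣR = 2.82 + 22.4 = 25.22 kΩ.
Voltage divider: V = V_CC · (2.820 / 25.22) = 11.2 × 0.1118 = 1.252 V.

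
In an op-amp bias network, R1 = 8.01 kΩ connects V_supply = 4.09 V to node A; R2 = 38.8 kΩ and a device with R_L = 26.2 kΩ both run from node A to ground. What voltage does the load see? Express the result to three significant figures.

R2 ‖ R_L = (38.8 × 26.2)/(38.8 + 26.2) = 15.64 kΩ.
Now apply the divider: V_out = 4.09 × 0.6613 = 2.705 V.

V_out ≈ 2.70 V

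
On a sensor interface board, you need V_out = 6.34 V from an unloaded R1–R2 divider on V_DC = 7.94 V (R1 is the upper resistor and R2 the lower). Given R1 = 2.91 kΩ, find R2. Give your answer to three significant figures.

V_out/V_DC = R2/(R1+R2) = 0.7985.
R2 = R1 · 0.7985/(1 − 0.7985) = 11.53 kΩ.

R2 ≈ 11.5 kΩ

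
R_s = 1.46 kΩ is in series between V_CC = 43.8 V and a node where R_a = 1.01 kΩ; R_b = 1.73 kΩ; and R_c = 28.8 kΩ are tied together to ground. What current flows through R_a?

I ≈ 13.0 mA

Equivalent of the parallel group: R_p = 0.6239 kΩ.
V_A = 43.8 × 0.6239/2.084 = 13.11 V.
Branch current I = V_A/R_a = 13.11/1.01 = 12.98 mA.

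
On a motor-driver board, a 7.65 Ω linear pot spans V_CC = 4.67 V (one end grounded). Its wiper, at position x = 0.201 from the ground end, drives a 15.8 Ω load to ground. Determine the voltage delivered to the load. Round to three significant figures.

V_out ≈ 0.871 V

Split the track: R_lower = x·R_p = 1.538 Ω, R_upper = (1−x)·R_p = 6.112 Ω.
R_L loads the lower segment: effective lower R = 1.401 Ω.
V_out = 4.67 × 1.401/(6.112 + 1.401) = 0.8709 V.
(Unloaded: V_out = x·V_CC = 0.939 V.)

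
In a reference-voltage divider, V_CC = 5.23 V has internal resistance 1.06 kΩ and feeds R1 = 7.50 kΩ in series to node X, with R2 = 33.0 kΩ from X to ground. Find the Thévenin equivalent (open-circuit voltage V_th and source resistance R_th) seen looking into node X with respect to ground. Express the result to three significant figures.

V_th ≈ 4.15 V, R_th ≈ 6.80 kΩ

R1' = 1.06 + 7.50 = 8.560 kΩ (source resistance + R1).
V_th is the unloaded tap voltage: V_CC · R2/(R1'+R2) = 5.23 × 0.7940 = 4.153 V.
With V_CC suppressed (replaced by a short), R_th = R1' ‖ R2 = (8.560 × 33.0)/(8.560 + 33.0) = 6.797 kΩ.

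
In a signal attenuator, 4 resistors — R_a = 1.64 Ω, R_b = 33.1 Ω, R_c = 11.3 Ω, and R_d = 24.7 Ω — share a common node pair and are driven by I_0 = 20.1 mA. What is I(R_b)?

Conductances: ΣG = 1/1.64 + 1/33.1 + 1/11.3 + 1/24.7 = 0.7689 (1/Ω).
R_b takes the fraction G_k/ΣG = 0.03021/0.7689 = 0.03929, so I = 20.1 × 0.03929 = 0.7897 mA.

I ≈ 0.790 mA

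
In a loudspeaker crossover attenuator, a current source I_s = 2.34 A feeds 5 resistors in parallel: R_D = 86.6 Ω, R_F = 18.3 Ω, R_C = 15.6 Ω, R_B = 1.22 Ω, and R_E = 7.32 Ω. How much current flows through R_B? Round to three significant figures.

Total conductance ΣG = 1/86.6 + 1/18.3 + 1/15.6 + 1/1.22 + 1/7.32 = 1.087 (units of 1/Ω).
Current divider: I(R_B) = I_s · G_k/ΣG = 2.34 × (0.8197/1.087) = 2.34 × 0.7544 = 1.765 A.

I ≈ 1.77 A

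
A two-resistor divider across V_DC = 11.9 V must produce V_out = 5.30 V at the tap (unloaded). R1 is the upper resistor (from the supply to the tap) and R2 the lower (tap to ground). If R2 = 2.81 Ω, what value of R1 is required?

The divider ratio is R2/(R1+R2) = 5.30/11.9 = 0.4454.
So R1 = R2 · (V_DC/V_out − 1) = 2.81 × (11.9/5.30 − 1) = 2.81 × 1.245 = 3.499 Ω.

R1 ≈ 3.50 Ω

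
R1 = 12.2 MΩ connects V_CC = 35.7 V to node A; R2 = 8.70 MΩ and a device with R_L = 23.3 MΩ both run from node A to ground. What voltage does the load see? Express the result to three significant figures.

V_out ≈ 12.2 V

R2 ‖ R_L = (8.70 × 23.3)/(8.70 + 23.3) = 6.335 MΩ.
Then V_out = V_CC · R2'/(R1 + R2') = 35.7 × 6.335/18.53 = 12.20 V.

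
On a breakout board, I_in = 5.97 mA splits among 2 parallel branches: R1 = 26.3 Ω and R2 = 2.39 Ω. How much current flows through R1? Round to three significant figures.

I ≈ 0.497 mA

Two-branch current divider: I_k = I_in · R_other/(R_1 + R_2).
I(R1) = 5.97 × 2.39/(26.3 + 2.39) = 5.97 × 0.08330 = 0.4973 mA.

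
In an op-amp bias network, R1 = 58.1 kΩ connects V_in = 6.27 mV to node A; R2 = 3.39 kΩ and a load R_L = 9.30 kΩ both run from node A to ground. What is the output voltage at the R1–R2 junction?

R2 ‖ R_L = (3.39 × 9.30)/(3.39 + 9.30) = 2.484 kΩ.
Now apply the divider: V_out = 6.27 × 0.04101 = 0.2571 mV.

V_out ≈ 0.257 mV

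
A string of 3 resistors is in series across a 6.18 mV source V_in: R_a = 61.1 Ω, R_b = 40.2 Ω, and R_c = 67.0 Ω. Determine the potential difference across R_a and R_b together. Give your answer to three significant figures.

ΣR = 61.1 + 40.2 + 67.0 = 168.3 Ω.
R_{R_a..R_b} = 61.1 + 40.2 = 101.3 Ω.
Voltage divider: V = V_in · (101.3 / 168.3) = 6.18 × 0.6019 = 3.720 mV.

V ≈ 3.72 mV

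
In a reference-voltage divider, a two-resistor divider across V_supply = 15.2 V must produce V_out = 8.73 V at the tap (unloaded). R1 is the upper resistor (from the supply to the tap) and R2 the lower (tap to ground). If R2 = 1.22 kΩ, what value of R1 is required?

Required fraction k = V_out/V_supply = 0.5743.
R1 = R2·(1/k − 1) = 1.22 × 0.7411 = 0.9042 kΩ.

R1 ≈ 0.904 kΩ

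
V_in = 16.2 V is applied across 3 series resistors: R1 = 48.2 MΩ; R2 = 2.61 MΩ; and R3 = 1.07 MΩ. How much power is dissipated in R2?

P ≈ 0.254 µW

ΣR = 51.88 MΩ → I = 16.2/51.88 = 0.3123 µA.
V(R2) = I·R = 0.8150 V; P = V·I = 0.8150 × 0.3123 = 0.2545 µW.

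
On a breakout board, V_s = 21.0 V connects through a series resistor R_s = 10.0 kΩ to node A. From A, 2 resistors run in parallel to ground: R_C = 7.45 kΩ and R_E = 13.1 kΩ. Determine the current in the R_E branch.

I ≈ 0.516 mA

Combine the parallel branches: R_p = (1/7.45 + 1/13.1)⁻¹ = 4.749 kΩ.
V_A = 21.0 × 4.749/14.75 = 6.762 V.
I(R_E) = V_A / R_E = 6.762/13.1 = 0.5162 mA.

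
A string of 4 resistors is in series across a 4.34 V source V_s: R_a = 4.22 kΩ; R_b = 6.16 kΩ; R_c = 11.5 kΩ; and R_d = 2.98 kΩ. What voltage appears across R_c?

ΣR = 4.22 + 6.16 + 11.5 + 2.98 = 24.86 kΩ.
By the voltage-divider rule, V = 4.34 × 11.50/24.86 = 2.008 V.

V ≈ 2.01 V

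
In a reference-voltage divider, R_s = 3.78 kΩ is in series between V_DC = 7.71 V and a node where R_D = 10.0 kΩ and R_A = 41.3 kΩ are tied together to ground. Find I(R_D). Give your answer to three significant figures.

I ≈ 0.525 mA

Combine the parallel branches: R_p = (1/10.0 + 1/41.3)⁻¹ = 8.051 kΩ.
Node voltage V_A = V_DC · R_p/(R_s + R_p) = 7.71 × 0.6805 = 5.247 V.
I(R_D) = V_A / R_D = 5.247/10.0 = 0.5247 mA.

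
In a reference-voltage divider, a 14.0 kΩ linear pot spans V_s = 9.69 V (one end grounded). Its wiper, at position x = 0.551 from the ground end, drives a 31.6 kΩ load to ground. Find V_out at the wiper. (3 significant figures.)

Lower segment x·R_p = 7.714 kΩ; upper segment (1−x)·R_p = 6.286 kΩ.
(x·R_p) ‖ R_L = 6.200 kΩ.
Then V_out = V_s · 6.200/(6.286 + 6.200) = 4.812 V.

V_out ≈ 4.81 V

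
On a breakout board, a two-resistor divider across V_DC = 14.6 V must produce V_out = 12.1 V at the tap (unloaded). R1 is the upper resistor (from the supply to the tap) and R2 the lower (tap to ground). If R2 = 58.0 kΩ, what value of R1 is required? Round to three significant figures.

The divider ratio is R2/(R1+R2) = 12.1/14.6 = 0.8288.
So R1 = R2 · (V_DC/V_out − 1) = 58.0 × (14.6/12.1 − 1) = 58.0 × 0.2066 = 11.98 kΩ.

R1 ≈ 12.0 kΩ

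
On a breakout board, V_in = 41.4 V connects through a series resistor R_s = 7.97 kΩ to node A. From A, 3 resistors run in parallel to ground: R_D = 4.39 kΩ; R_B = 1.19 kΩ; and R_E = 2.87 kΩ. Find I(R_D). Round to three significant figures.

I ≈ 0.767 mA

Combine the parallel branches: R_p = (1/4.39 + 1/1.19 + 1/2.87)⁻¹ = 0.7059 kΩ.
V_A = 41.4 × 0.7059/8.676 = 3.369 V.
Branch current I = V_A/R_D = 3.369/4.39 = 0.7673 mA.
(Equivalently: I_total = 4.772 mA, then current-divider fraction G_k/ΣG = 0.1608.)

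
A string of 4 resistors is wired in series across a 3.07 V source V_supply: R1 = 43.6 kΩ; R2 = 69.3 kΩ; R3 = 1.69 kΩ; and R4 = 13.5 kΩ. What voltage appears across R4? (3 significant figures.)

V ≈ 0.324 V

Series total: ΣR = 43.6 + 69.3 + 1.69 + 13.5 = 128.1 kΩ.
Voltage divider: V = V_supply · (13.50 / 128.1) = 3.07 × 0.1054 = 0.3236 V.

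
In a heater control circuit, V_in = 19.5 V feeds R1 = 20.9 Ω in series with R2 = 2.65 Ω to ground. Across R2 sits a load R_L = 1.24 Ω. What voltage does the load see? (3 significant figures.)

V_out ≈ 0.758 V

First combine the lower leg with the load: R2 ‖ R_L = 0.8447 Ω.
Then V_out = V_in · R2'/(R1 + R2') = 19.5 × 0.8447/21.74 = 0.7575 V.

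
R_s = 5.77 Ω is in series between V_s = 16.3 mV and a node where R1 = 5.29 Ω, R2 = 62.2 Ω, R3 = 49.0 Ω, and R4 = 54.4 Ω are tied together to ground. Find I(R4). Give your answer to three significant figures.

I ≈ 0.124 mA

Equivalent of the parallel group: R_p = 4.100 Ω.
Node voltage V_A = V_s · R_p/(R_s + R_p) = 16.3 × 0.4154 = 6.771 mV.
Branch current I = V_A/R4 = 6.771/54.4 = 0.1245 mA.
(Equivalently: I_total = 1.651 mA, then current-divider fraction G_k/ΣG = 0.07537.)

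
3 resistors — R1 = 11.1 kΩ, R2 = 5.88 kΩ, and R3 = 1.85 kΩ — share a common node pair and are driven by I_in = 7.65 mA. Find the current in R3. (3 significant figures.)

I ≈ 5.16 mA

Total conductance ΣG = 1/11.1 + 1/5.88 + 1/1.85 = 0.8007 (units of 1/kΩ).
R3 takes the fraction G_k/ΣG = 0.5405/0.8007 = 0.6751, so I = 7.65 × 0.6751 = 5.164 mA.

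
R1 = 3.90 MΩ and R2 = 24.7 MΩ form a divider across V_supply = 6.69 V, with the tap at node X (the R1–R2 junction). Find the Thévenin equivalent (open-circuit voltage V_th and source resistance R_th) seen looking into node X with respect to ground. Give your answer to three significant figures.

V_th ≈ 5.78 V, R_th ≈ 3.37 MΩ

V_th is the unloaded tap voltage: V_supply · R2/(R1+R2) = 6.69 × 0.8636 = 5.778 V.
Zeroing V_supply shorts the top of R1 to ground, so R_th = R1 ‖ R2 = 3.368 MΩ.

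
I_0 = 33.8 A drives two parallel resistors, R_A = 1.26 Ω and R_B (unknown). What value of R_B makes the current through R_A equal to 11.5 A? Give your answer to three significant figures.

In a two-way split, I_A/I_0 = R_B/(R_A + R_B).
11.5/33.8 = R_B/(R_A + R_B) → R_B = R_A · (0.3402)/(1 − 0.3402) = 1.26 × 0.5157 = 0.6498 Ω.

R_B ≈ 0.650 Ω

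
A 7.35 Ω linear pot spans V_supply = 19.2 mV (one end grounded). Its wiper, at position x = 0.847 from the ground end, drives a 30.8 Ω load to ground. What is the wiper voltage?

The pot divides into 1.125 Ω above the wiper and 6.225 Ω below.
R_L loads the lower segment: effective lower R = 5.179 Ω.
Loaded-divider output: V_out = 19.2 × 0.8216 = 15.77 mV.

V_out ≈ 15.8 mV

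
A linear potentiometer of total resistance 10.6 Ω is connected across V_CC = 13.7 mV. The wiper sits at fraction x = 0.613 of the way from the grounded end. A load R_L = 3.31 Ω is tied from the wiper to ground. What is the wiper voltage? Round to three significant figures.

The pot divides into 4.102 Ω above the wiper and 6.498 Ω below.
R_L loads the lower segment: effective lower R = 2.193 Ω.
Then V_out = V_CC · 2.193/(4.102 + 2.193) = 4.772 mV.
(Unloaded: V_out = x·V_CC = 8.40 mV.)

V_out ≈ 4.77 mV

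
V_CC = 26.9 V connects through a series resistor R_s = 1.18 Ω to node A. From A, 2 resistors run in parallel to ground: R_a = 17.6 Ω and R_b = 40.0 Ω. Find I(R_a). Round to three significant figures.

I ≈ 1.39 A

Equivalent of the parallel group: R_p = 12.22 Ω.
Node voltage V_A = V_CC · R_p/(R_s + R_p) = 26.9 × 0.9120 = 24.53 V.
I(R_a) = V_A / R_a = 24.53/17.6 = 1.394 A.
(Equivalently: I_total = 2.007 A, then current-divider fraction G_k/ΣG = 0.6944.)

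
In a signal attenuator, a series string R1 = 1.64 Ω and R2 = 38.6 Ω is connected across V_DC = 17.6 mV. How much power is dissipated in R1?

P ≈ 0.314 µW

The common current is I = 17.6/40.24 = 0.4374 mA.
P = I²R = 0.1913 × 1.64 = 0.3137 µW.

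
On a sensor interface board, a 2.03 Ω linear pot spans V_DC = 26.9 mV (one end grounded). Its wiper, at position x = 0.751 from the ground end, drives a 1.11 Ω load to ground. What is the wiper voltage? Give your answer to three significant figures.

V_out ≈ 15.1 mV

Lower segment x·R_p = 1.525 Ω; upper segment (1−x)·R_p = 0.5055 Ω.
R_L loads the lower segment: effective lower R = 0.6423 Ω.
Then V_out = V_DC · 0.6423/(0.5055 + 0.6423) = 15.05 mV.
(Unloaded: V_out = x·V_DC = 20.2 mV.)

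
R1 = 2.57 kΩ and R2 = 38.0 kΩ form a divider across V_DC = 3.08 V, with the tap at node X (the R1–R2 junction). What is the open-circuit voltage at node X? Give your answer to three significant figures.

V_th ≈ 2.88 V

V_th is the unloaded tap voltage: V_DC · R2/(R1+R2) = 3.08 × 0.9367 = 2.885 V.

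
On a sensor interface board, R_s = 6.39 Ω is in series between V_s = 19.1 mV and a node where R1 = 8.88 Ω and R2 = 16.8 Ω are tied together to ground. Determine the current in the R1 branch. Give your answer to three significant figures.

I ≈ 1.02 mA

Equivalent of the parallel group: R_p = 5.809 Ω.
Node voltage V_A = V_s · R_p/(R_s + R_p) = 19.1 × 0.4762 = 9.095 mV.
I(R1) = V_A / R1 = 9.095/8.88 = 1.024 mA.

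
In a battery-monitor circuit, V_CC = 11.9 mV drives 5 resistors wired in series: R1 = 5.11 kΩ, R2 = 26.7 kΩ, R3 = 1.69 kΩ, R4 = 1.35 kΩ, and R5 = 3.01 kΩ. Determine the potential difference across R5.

Total series resistance ΣR = 5.11 + 26.7 + 1.69 + 1.35 + 3.01 = 37.86 kΩ.
Voltage divider: V = V_CC · (3.010 / 37.86) = 11.9 × 0.07950 = 0.9461 mV.

V ≈ 0.946 mV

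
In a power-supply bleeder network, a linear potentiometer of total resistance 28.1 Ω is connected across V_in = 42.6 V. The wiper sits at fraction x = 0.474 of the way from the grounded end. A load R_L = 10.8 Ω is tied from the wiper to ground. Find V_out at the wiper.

V_out ≈ 12.2 V

Lower segment x·R_p = 13.32 Ω; upper segment (1−x)·R_p = 14.78 Ω.
(x·R_p) ‖ R_L = 5.964 Ω.
V_out = 42.6 × 5.964/(14.78 + 5.964) = 12.25 V.
(Unloaded: V_out = x·V_in = 20.2 V.)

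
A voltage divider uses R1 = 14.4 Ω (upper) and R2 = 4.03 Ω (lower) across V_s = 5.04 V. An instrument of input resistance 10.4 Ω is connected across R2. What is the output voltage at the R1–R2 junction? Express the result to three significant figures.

V_out ≈ 0.846 V

The load sits in parallel with R2, giving an effective lower resistance R2' = R2·R_L/(R2+R_L) = 2.905 Ω.
Then V_out = V_s · R2'/(R1 + R2') = 5.04 × 2.905/17.30 = 0.8459 V.
(Unloaded it would be 1.10 V; the load pulls it down.)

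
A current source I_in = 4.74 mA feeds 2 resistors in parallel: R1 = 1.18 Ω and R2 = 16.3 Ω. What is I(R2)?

I ≈ 0.320 mA

With just two branches, the current splits inversely with resistance.
So I = 4.74 × 1.18/17.48 = 0.3200 mA.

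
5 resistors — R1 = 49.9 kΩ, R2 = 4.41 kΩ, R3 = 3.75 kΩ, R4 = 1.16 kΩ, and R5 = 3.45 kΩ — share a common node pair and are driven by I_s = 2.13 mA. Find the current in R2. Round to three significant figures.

I ≈ 0.290 mA

ΣG = 1/49.9 + 1/4.41 + 1/3.75 + 1/1.16 + 1/3.45 = 1.665.
By the current-divider rule, I = I_s · G_k/ΣG = 2.13 × 0.1362 = 0.2900 mA.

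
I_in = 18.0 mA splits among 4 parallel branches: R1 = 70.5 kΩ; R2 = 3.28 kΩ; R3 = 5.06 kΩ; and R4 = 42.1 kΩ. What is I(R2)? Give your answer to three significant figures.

I ≈ 10.2 mA

Conductances: ΣG = 1/70.5 + 1/3.28 + 1/5.06 + 1/42.1 = 0.5404 (1/kΩ).
Current divider: I(R2) = I_in · G_k/ΣG = 18.0 × (0.3049/0.5404) = 18.0 × 0.5641 = 10.15 mA.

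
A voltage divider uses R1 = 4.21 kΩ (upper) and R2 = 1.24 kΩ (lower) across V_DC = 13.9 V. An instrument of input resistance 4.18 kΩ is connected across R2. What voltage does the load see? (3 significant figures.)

V_out ≈ 2.57 V

First combine the lower leg with the load: R2 ‖ R_L = 0.9563 kΩ.
Voltage divider with the loaded lower leg: V_out = 13.9 × 0.9563/(4.21 + 0.9563) = 13.9 × 0.1851 = 2.573 V.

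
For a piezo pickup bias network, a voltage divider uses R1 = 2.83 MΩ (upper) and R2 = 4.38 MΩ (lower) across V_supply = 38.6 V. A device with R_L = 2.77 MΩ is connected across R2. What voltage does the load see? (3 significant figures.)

V_out ≈ 14.5 V

R2 ‖ R_L = (4.38 × 2.77)/(4.38 + 2.77) = 1.697 MΩ.
Now apply the divider: V_out = 38.6 × 0.3748 = 14.47 V.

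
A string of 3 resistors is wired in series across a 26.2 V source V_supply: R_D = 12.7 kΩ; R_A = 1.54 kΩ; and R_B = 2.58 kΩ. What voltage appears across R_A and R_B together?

ΣR = 12.7 + 1.54 + 2.58 = 16.82 kΩ.
R_{R_A..R_B} = 1.54 + 2.58 = 4.120 kΩ.
Voltage divider: V = V_supply · (4.120 / 16.82) = 26.2 × 0.2449 = 6.418 V.

V ≈ 6.42 V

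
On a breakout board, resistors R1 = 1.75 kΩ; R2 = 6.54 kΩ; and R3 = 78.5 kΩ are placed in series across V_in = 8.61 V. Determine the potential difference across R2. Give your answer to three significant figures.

Total series resistance ΣR = 1.75 + 6.54 + 78.5 = 86.79 kΩ.
By the voltage-divider rule, V = 8.61 × 6.540/86.79 = 0.6488 V.

V ≈ 0.649 V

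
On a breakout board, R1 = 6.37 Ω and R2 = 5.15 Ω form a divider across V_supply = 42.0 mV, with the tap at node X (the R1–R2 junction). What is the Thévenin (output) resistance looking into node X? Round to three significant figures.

With V_supply suppressed (replaced by a short), R_th = R1 ‖ R2 = (6.370 × 5.15)/(6.370 + 5.15) = 2.848 Ω.

R_th ≈ 2.85 Ω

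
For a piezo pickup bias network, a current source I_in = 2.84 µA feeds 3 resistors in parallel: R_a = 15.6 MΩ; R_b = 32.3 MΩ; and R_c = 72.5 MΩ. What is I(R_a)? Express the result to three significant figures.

I ≈ 1.67 µA

Conductances: ΣG = 1/15.6 + 1/32.3 + 1/72.5 = 0.1089 (1/MΩ).
R_a takes the fraction G_k/ΣG = 0.06410/0.1089 = 0.5889, so I = 2.84 × 0.5889 = 1.672 µA.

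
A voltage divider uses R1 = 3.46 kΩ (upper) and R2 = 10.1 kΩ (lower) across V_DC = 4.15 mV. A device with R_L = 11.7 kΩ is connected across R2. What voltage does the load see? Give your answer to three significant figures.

The load sits in parallel with R2, giving an effective lower resistance R2' = R2·R_L/(R2+R_L) = 5.421 kΩ.
Then V_out = V_DC · R2'/(R1 + R2') = 4.15 × 5.421/8.881 = 2.533 mV.
(Unloaded it would be 3.09 mV; the load pulls it down.)

V_out ≈ 2.53 mV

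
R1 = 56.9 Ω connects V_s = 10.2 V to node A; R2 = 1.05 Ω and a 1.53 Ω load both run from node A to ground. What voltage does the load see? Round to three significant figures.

V_out ≈ 0.110 V

First combine the lower leg with the load: R2 ‖ R_L = 0.6227 Ω.
Voltage divider with the loaded lower leg: V_out = 10.2 × 0.6227/(56.9 + 0.6227) = 10.2 × 0.01082 = 0.1104 V.
(Unloaded it would be 0.185 V; the load pulls it down.)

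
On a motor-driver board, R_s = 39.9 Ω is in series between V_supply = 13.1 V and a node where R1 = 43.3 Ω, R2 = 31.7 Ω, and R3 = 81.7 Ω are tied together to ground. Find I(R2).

I ≈ 0.113 A

Equivalent of the parallel group: R_p = 14.95 Ω.
Node voltage V_A = V_supply · R_p/(R_s + R_p) = 13.1 × 0.2726 = 3.571 V.
I(R2) = V_A / R2 = 3.571/31.7 = 0.1126 A.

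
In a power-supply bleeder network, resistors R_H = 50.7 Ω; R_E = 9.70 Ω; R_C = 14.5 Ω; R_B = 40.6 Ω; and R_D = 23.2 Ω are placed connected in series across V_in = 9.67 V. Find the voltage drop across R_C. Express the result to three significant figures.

Series total: ΣR = 50.7 + 9.70 + 14.5 + 40.6 + 23.2 = 138.7 Ω.
By the voltage-divider rule, V = 9.67 × 14.50/138.7 = 1.011 V.

V ≈ 1.01 V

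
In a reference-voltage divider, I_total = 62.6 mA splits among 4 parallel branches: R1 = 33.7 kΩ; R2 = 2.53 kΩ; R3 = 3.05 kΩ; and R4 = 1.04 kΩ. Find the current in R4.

I ≈ 35.1 mA

Total conductance ΣG = 1/33.7 + 1/2.53 + 1/3.05 + 1/1.04 = 1.714 (units of 1/kΩ).
Current divider: I(R4) = I_total · G_k/ΣG = 62.6 × (0.9615/1.714) = 62.6 × 0.5609 = 35.11 mA.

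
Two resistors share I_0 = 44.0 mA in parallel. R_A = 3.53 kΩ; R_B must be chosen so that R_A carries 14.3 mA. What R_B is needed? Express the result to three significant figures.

R_B ≈ 1.70 kΩ

The fraction through R_A equals R_B/(R_A+R_B).
With f = 0.3250, R_B = R_A · f/(1−f) = 3.53 × 0.4815 = 1.700 kΩ.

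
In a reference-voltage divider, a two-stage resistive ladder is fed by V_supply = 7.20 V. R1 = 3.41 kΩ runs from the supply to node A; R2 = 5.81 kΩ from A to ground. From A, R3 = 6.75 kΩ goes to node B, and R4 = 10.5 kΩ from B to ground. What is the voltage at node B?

Looking into the second stage from A: R3 + R4 = 17.25 kΩ appears in parallel with R2.
R2 ‖ (R3+R4) = 4.346 kΩ.
So V_A = 7.20 × 0.5603 = 4.035 V.
Then the unloaded second divider: V_B = V_A × R4/(R3+R4) = 4.035 × 0.6087 = 2.456 V.

V_B ≈ 2.46 V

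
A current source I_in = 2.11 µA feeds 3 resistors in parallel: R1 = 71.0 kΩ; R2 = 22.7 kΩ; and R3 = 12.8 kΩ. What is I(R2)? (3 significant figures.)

I ≈ 0.682 µA

Total conductance ΣG = 1/71.0 + 1/22.7 + 1/12.8 = 0.1363 (units of 1/kΩ).
Current divider: I(R2) = I_in · G_k/ΣG = 2.11 × (0.04405/0.1363) = 2.11 × 0.3233 = 0.6822 µA.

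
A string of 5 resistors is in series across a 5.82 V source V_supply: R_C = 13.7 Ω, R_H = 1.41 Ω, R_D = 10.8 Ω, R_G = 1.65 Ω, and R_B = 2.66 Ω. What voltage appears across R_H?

V ≈ 0.272 V

Series total: ΣR = 13.7 + 1.41 + 10.8 + 1.65 + 2.66 = 30.22 Ω.
Voltage divider: V = V_supply · (1.410 / 30.22) = 5.82 × 0.04666 = 0.2715 V.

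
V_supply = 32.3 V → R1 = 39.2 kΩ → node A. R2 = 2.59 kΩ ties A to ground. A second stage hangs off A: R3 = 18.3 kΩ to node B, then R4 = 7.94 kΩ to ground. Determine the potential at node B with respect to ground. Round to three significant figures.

V_B ≈ 0.554 V

Node A sees R2 in parallel with the series input of stage 2, R3 + R4 = 26.24 kΩ.
Effective lower resistance at A: R2 ‖ 26.24 = 2.357 kΩ.
So V_A = 32.3 × 0.05672 = 1.832 V.
Then the unloaded second divider: V_B = V_A × R4/(R3+R4) = 1.832 × 0.3026 = 0.5544 V.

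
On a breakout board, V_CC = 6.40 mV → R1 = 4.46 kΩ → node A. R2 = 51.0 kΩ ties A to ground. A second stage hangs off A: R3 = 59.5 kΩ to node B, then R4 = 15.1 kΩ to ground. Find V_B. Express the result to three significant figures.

Looking into the second stage from A: R3 + R4 = 74.60 kΩ appears in parallel with R2.
Effective lower resistance at A: R2 ‖ 74.60 = 30.29 kΩ.
So V_A = 6.40 × 0.8717 = 5.579 mV.
V_B = V_A × 0.2024 = 1.129 mV.

V_B ≈ 1.13 mV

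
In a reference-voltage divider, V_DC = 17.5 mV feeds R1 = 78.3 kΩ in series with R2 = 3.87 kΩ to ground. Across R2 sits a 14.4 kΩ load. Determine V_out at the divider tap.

V_out ≈ 0.656 mV

R2 ‖ R_L = (3.87 × 14.4)/(3.87 + 14.4) = 3.050 kΩ.
Then V_out = V_DC · R2'/(R1 + R2') = 17.5 × 3.050/81.35 = 0.6562 mV.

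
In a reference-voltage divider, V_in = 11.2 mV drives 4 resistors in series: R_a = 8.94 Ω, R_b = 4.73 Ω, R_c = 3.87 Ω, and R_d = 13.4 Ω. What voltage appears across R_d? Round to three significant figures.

V ≈ 4.85 mV

Total series resistance ΣR = 8.94 + 4.73 + 3.87 + 13.4 = 30.94 Ω.
Voltage divider: V = V_in · (13.40 / 30.94) = 11.2 × 0.4331 = 4.851 mV.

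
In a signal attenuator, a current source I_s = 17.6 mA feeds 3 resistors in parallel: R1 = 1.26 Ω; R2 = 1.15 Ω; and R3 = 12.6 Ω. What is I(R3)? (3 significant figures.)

I ≈ 0.802 mA

ΣG = 1/1.26 + 1/1.15 + 1/12.6 = 1.743.
R3 takes the fraction G_k/ΣG = 0.07937/1.743 = 0.04554, so I = 17.6 × 0.04554 = 0.8016 mA.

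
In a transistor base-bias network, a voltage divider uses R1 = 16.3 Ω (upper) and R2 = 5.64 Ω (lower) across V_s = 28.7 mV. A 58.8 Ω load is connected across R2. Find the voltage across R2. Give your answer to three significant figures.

V_out ≈ 6.89 mV

R2 ‖ R_L = (5.64 × 58.8)/(5.64 + 58.8) = 5.146 Ω.
Then V_out = V_s · R2'/(R1 + R2') = 28.7 × 5.146/21.45 = 6.887 mV.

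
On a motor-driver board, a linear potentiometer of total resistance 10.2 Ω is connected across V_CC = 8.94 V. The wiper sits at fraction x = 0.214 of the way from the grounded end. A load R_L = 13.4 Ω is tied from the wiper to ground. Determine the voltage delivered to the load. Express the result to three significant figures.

Lower segment x·R_p = 2.183 Ω; upper segment (1−x)·R_p = 8.017 Ω.
Lower segment in parallel with the load: 2.183 ‖ 13.4 = 1.877 Ω.
V_out = 8.94 × 1.877/(8.017 + 1.877) = 1.696 V.
(Unloaded: V_out = x·V_CC = 1.91 V.)

V_out ≈ 1.70 V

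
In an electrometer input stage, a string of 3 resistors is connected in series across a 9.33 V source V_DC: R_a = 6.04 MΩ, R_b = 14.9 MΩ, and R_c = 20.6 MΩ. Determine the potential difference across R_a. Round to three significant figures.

Total series resistance ΣR = 6.04 + 14.9 + 20.6 = 41.54 MΩ.
Voltage divider: V = V_DC · (6.040 / 41.54) = 9.33 × 0.1454 = 1.357 V.

V ≈ 1.36 V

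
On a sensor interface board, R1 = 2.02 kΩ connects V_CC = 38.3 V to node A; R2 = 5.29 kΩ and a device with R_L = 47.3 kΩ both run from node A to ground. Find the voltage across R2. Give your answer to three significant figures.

The load sits in parallel with R2, giving an effective lower resistance R2' = R2·R_L/(R2+R_L) = 4.758 kΩ.
Voltage divider with the loaded lower leg: V_out = 38.3 × 4.758/(2.02 + 4.758) = 38.3 × 0.7020 = 26.89 V.

V_out ≈ 26.9 V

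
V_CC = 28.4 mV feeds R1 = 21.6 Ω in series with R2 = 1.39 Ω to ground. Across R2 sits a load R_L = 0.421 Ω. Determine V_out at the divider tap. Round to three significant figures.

V_out ≈ 0.419 mV

First combine the lower leg with the load: R2 ‖ R_L = 0.3231 Ω.
Then V_out = V_CC · R2'/(R1 + R2') = 28.4 × 0.3231/21.92 = 0.4186 mV.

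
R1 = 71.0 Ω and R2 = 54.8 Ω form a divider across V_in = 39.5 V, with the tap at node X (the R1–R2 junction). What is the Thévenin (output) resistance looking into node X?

R_th ≈ 30.9 Ω

With V_in suppressed (replaced by a short), R_th = R1 ‖ R2 = (71.00 × 54.8)/(71.00 + 54.8) = 30.93 Ω.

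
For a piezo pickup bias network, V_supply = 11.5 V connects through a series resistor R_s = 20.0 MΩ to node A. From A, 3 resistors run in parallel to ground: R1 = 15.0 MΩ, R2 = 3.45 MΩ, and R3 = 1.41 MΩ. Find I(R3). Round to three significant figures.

I ≈ 0.365 µA

Equivalent of the parallel group: R_p = 0.9383 MΩ.
V_A by voltage divider: V_A = 11.5 × 0.9383/(20.0 + 0.9383) = 0.5154 V.
I(R3) = V_A / R3 = 0.5154/1.41 = 0.3655 µA.
(Check via current divider: I_total = 0.5492 µA; share G_k/ΣG = 0.6655 → same result.)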